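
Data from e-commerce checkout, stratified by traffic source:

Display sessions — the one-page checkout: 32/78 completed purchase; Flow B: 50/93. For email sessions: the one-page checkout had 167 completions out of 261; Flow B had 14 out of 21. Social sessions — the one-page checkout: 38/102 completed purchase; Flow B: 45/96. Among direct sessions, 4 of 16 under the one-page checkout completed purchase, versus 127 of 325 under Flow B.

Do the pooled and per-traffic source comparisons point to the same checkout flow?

Display: the one-page checkout 32/78 = 41.0%, Flow B 50/93 = 53.8% → Flow B
Email: the one-page checkout 167/261 = 64.0%, Flow B 14/21 = 66.7% → Flow B
Social: the one-page checkout 38/102 = 37.3%, Flow B 45/96 = 46.9% → Flow B
Direct: the one-page checkout 4/16 = 25.0%, Flow B 127/325 = 39.1% → Flow B
Overall: the one-page checkout 241/457 = 52.7%, Flow B 236/535 = 44.1% → the one-page checkout
Flow B wins each traffic group but the one-page checkout wins overall — the comparison reverses. Flow B's sessions skew toward direct, which has a lower base rate.

No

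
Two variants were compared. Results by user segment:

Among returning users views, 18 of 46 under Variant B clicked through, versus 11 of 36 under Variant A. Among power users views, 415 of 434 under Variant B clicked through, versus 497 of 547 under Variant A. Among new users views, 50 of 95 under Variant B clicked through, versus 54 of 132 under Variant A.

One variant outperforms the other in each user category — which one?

Variant B

Returning users: Variant B 18/46 = 39.1%, Variant A 11/36 = 30.6% → Variant B
Power users: Variant B 415/434 = 95.6%, Variant A 497/547 = 90.9% → Variant B
New users: Variant B 50/95 = 52.6%, Variant A 54/132 = 40.9% → Variant B
Variant B has the higher rate in all 3 groups.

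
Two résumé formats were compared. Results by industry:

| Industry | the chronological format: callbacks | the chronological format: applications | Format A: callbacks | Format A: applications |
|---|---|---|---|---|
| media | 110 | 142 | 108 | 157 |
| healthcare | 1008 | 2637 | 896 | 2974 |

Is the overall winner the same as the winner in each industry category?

Yes

Media: the chronological format 110/142 = 77.5%, Format A 108/157 = 68.8% → the chronological format
Healthcare: the chronological format 1008/2637 = 38.2%, Format A 896/2974 = 30.1% → the chronological format
Overall: the chronological format 1118/2779 = 40.2%, Format A 1004/3131 = 32.1% → the chronological format
The chronological format wins overall and in every industry group — no reversal.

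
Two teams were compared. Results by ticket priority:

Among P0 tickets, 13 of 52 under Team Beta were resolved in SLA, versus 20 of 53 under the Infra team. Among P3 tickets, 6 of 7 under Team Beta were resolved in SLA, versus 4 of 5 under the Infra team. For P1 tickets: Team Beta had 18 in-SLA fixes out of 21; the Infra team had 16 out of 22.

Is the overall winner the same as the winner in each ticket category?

No

P0: Team Beta 13/52 = 25.0%, the Infra team 20/53 = 37.7% → the Infra team
P3: Team Beta 6/7 = 85.7%, the Infra team 4/5 = 80.0% → Team Beta
P1: Team Beta 18/21 = 85.7%, the Infra team 16/22 = 72.7% → Team Beta
Overall: Team Beta 37/80 = 46.2%, the Infra team 40/80 = 50.0% → the Infra team
Neither sweeps: Team Beta wins 2 of 3 groups, the Infra team wins 1. The Infra team wins overall but not every group — no Simpson reversal.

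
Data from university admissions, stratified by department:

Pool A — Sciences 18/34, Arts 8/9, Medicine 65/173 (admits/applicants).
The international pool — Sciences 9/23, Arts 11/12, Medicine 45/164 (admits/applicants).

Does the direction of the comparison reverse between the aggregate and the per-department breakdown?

Sciences: Pool A 18/34 = 52.9%, the international pool 9/23 = 39.1% → Pool A
Arts: Pool A 8/9 = 88.9%, the international pool 11/12 = 91.7% → the international pool
Medicine: Pool A 65/173 = 37.6%, the international pool 45/164 = 27.4% → Pool A
Overall: Pool A 91/216 = 42.1%, the international pool 65/199 = 32.7% → Pool A
Neither sweeps: Pool A wins 2 of 3 groups, the international pool wins 1. Pool A wins overall but not every group — no Simpson reversal.

No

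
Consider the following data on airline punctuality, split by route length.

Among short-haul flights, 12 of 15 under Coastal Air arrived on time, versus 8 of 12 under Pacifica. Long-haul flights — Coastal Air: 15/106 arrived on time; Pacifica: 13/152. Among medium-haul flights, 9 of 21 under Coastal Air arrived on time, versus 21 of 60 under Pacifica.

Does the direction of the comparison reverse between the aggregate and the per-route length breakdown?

No

Short-haul: Coastal Air 12/15 = 80.0%, Pacifica 8/12 = 66.7% → Coastal Air
Long-haul: Coastal Air 15/106 = 14.2%, Pacifica 13/152 = 8.6% → Coastal Air
Medium-haul: Coastal Air 9/21 = 42.9%, Pacifica 21/60 = 35.0% → Coastal Air
Overall: Coastal Air 36/142 = 25.4%, Pacifica 42/224 = 18.8% → Coastal Air
Coastal Air wins overall and in every route group — no reversal.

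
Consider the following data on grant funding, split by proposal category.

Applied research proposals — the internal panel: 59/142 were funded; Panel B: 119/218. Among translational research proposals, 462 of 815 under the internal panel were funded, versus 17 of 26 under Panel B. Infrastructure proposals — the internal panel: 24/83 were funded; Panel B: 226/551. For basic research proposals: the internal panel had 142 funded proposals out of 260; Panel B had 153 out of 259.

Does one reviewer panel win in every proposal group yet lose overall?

Applied research: the internal panel 59/142 = 41.5%, Panel B 119/218 = 54.6% → Panel B
Translational research: the internal panel 462/815 = 56.7%, Panel B 17/26 = 65.4% → Panel B
Infrastructure: the internal panel 24/83 = 28.9%, Panel B 226/551 = 41.0% → Panel B
Basic research: the internal panel 142/260 = 54.6%, Panel B 153/259 = 59.1% → Panel B
Overall: the internal panel 687/1300 = 52.8%, Panel B 515/1054 = 48.9% → the internal panel
Panel B wins each proposal group but the internal panel wins overall — the comparison reverses. Panel B's proposals skew toward infrastructure, which has a lower base rate.

Yes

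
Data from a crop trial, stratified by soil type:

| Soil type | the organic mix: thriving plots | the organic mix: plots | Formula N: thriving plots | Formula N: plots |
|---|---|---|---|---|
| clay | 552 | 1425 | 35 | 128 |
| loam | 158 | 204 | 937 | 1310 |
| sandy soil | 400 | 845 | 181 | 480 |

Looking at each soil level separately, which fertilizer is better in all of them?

Clay: the organic mix 552/1425 = 38.7%, Formula N 35/128 = 27.3% → the organic mix
Loam: the organic mix 158/204 = 77.5%, Formula N 937/1310 = 71.5% → the organic mix
Sandy soil: the organic mix 400/845 = 47.3%, Formula N 181/480 = 37.7% → the organic mix
The organic mix has the higher rate in all 3 groups.

the organic mix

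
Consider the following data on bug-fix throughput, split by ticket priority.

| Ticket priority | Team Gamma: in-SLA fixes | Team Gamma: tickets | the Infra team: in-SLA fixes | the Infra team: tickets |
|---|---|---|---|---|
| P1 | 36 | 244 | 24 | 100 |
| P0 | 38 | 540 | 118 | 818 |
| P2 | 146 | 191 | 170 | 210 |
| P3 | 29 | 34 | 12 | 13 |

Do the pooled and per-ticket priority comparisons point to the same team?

Yes

P1: Team Gamma 36/244 = 14.8%, the Infra team 24/100 = 24.0% → the Infra team
P0: Team Gamma 38/540 = 7.0%, the Infra team 118/818 = 14.4% → the Infra team
P2: Team Gamma 146/191 = 76.4%, the Infra team 170/210 = 81.0% → the Infra team
P3: Team Gamma 29/34 = 85.3%, the Infra team 12/13 = 92.3% → the Infra team
Overall: Team Gamma 249/1009 = 24.7%, the Infra team 324/1141 = 28.4% → the Infra team
The Infra team wins overall and in every ticket group — no reversal.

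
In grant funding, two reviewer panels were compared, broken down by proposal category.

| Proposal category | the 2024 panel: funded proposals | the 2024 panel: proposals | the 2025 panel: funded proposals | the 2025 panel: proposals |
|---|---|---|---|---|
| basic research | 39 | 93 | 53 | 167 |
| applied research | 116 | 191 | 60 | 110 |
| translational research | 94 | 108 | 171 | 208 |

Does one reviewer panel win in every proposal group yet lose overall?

No

Basic research: the 2024 panel 39/93 = 41.9%, the 2025 panel 53/167 = 31.7% → the 2024 panel
Applied research: the 2024 panel 116/191 = 60.7%, the 2025 panel 60/110 = 54.5% → the 2024 panel
Translational research: the 2024 panel 94/108 = 87.0%, the 2025 panel 171/208 = 82.2% → the 2024 panel
Overall: the 2024 panel 249/392 = 63.5%, the 2025 panel 284/485 = 58.6% → the 2024 panel
The 2024 panel wins overall and in every proposal group — no reversal.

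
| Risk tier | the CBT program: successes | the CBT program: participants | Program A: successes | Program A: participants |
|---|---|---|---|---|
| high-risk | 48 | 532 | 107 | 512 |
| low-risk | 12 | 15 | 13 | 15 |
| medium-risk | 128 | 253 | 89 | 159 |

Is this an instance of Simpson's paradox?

High-risk: the CBT program 48/532 = 9.0%, Program A 107/512 = 20.9% → Program A
Low-risk: the CBT program 12/15 = 80.0%, Program A 13/15 = 86.7% → Program A
Medium-risk: the CBT program 128/253 = 50.6%, Program A 89/159 = 56.0% → Program A
Overall: the CBT program 188/800 = 23.5%, Program A 209/686 = 30.5% → Program A
Program A wins overall and in every risk group — no reversal.

No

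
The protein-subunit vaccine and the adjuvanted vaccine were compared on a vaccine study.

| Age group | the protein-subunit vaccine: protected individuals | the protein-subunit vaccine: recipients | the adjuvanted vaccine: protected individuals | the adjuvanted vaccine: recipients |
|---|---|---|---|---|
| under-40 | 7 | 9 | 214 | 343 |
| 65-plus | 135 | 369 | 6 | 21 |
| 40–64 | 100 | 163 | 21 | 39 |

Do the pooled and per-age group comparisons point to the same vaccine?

Under-40: the protein-subunit vaccine 7/9 = 77.8%, the adjuvanted vaccine 214/343 = 62.4% → the protein-subunit vaccine
65-plus: the protein-subunit vaccine 135/369 = 36.6%, the adjuvanted vaccine 6/21 = 28.6% → the protein-subunit vaccine
40–64: the protein-subunit vaccine 100/163 = 61.3%, the adjuvanted vaccine 21/39 = 53.8% → the protein-subunit vaccine
Overall: the protein-subunit vaccine 242/541 = 44.7%, the adjuvanted vaccine 241/403 = 59.8% → the adjuvanted vaccine
The protein-subunit vaccine wins each age group but the adjuvanted vaccine wins overall — the comparison reverses. The protein-subunit vaccine's recipients skew toward 65-plus, which has a lower base rate.

No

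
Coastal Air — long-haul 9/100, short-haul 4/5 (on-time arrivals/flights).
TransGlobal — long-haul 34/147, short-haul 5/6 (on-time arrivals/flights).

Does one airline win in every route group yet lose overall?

Long-haul: Coastal Air 9/100 = 9.0%, TransGlobal 34/147 = 23.1% → TransGlobal
Short-haul: Coastal Air 4/5 = 80.0%, TransGlobal 5/6 = 83.3% → TransGlobal
Overall: Coastal Air 13/105 = 12.4%, TransGlobal 39/153 = 25.5% → TransGlobal
TransGlobal wins overall and in every route group — no reversal.

No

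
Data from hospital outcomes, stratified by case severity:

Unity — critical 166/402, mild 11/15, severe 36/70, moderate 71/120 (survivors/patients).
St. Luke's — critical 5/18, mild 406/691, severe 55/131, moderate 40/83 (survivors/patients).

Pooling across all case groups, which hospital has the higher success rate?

Critical: Unity 166/402 = 41.3%, St. Luke's 5/18 = 27.8% → Unity
Mild: Unity 11/15 = 73.3%, St. Luke's 406/691 = 58.8% → Unity
Severe: Unity 36/70 = 51.4%, St. Luke's 55/131 = 42.0% → Unity
Moderate: Unity 71/120 = 59.2%, St. Luke's 40/83 = 48.2% → Unity
Overall: Unity 284/607 = 46.8%, St. Luke's 506/923 = 54.8% → St. Luke's
(Unity wins every case group but St. Luke's wins overall — Unity's patients skew toward the low-rate critical group.)

St. Luke's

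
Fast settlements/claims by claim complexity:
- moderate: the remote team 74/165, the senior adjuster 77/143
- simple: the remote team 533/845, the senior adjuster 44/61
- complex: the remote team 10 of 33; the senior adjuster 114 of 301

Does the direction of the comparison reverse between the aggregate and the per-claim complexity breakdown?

Yes

Moderate: the remote team 74/165 = 44.8%, the senior adjuster 77/143 = 53.8% → the senior adjuster
Simple: the remote team 533/845 = 63.1%, the senior adjuster 44/61 = 72.1% → the senior adjuster
Complex: the remote team 10/33 = 30.3%, the senior adjuster 114/301 = 37.9% → the senior adjuster
Overall: the remote team 617/1043 = 59.2%, the senior adjuster 235/505 = 46.5% → the remote team
The senior adjuster wins each claim group but the remote team wins overall — the comparison reverses. The senior adjuster's claims skew toward complex, which has a lower base rate.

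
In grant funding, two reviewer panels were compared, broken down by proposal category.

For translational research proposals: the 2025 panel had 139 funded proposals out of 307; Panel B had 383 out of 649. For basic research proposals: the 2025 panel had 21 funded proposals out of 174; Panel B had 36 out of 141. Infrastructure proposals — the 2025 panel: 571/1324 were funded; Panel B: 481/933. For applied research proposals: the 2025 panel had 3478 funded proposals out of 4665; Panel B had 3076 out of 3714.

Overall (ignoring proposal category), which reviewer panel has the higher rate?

Translational research: the 2025 panel 139/307 = 45.3%, Panel B 383/649 = 59.0% → Panel B
Basic research: the 2025 panel 21/174 = 12.1%, Panel B 36/141 = 25.5% → Panel B
Infrastructure: the 2025 panel 571/1324 = 43.1%, Panel B 481/933 = 51.6% → Panel B
Applied research: the 2025 panel 3478/4665 = 74.6%, Panel B 3076/3714 = 82.8% → Panel B
Overall: the 2025 panel 4209/6470 = 65.1%, Panel B 3976/5437 = 73.1% → Panel B

Panel B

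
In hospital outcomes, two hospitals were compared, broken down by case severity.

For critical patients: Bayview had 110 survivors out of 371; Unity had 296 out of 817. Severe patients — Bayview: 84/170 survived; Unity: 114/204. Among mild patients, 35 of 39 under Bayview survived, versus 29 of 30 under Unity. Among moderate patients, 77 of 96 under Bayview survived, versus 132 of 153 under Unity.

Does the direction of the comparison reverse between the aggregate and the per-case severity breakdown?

No

Critical: Bayview 110/371 = 29.6%, Unity 296/817 = 36.2% → Unity
Severe: Bayview 84/170 = 49.4%, Unity 114/204 = 55.9% → Unity
Mild: Bayview 35/39 = 89.7%, Unity 29/30 = 96.7% → Unity
Moderate: Bayview 77/96 = 80.2%, Unity 132/153 = 86.3% → Unity
Overall: Bayview 306/676 = 45.3%, Unity 571/1204 = 47.4% → Unity
Unity wins overall and in every case group — no reversal.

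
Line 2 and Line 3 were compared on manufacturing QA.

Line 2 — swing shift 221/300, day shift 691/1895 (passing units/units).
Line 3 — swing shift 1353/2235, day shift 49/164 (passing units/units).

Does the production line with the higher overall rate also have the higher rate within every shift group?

No

Swing shift: Line 2 221/300 = 73.7%, Line 3 1353/2235 = 60.5% → Line 2
Day shift: Line 2 691/1895 = 36.5%, Line 3 49/164 = 29.9% → Line 2
Overall: Line 2 912/2195 = 41.5%, Line 3 1402/2399 = 58.4% → Line 3
Line 2 wins each shift group but Line 3 wins overall — the comparison reverses. Line 2's units skew toward day shift, which has a lower base rate.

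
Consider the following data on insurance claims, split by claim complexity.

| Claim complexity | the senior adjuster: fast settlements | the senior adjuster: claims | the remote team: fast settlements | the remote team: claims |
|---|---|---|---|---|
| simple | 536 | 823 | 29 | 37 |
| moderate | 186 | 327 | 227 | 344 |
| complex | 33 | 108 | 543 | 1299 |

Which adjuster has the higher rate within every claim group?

the remote team

Simple: the senior adjuster 536/823 = 65.1%, the remote team 29/37 = 78.4% → the remote team
Moderate: the senior adjuster 186/327 = 56.9%, the remote team 227/344 = 66.0% → the remote team
Complex: the senior adjuster 33/108 = 30.6%, the remote team 543/1299 = 41.8% → the remote team
The remote team has the higher rate in all 3 groups.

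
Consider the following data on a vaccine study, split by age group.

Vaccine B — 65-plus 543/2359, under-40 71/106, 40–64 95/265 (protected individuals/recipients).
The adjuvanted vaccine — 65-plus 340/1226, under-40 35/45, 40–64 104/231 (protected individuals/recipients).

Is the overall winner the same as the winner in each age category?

65-plus: Vaccine B 543/2359 = 23.0%, the adjuvanted vaccine 340/1226 = 27.7% → the adjuvanted vaccine
Under-40: Vaccine B 71/106 = 67.0%, the adjuvanted vaccine 35/45 = 77.8% → the adjuvanted vaccine
40–64: Vaccine B 95/265 = 35.8%, the adjuvanted vaccine 104/231 = 45.0% → the adjuvanted vaccine
Overall: Vaccine B 709/2730 = 26.0%, the adjuvanted vaccine 479/1502 = 31.9% → the adjuvanted vaccine
The adjuvanted vaccine wins overall and in every age group — no reversal.

Yes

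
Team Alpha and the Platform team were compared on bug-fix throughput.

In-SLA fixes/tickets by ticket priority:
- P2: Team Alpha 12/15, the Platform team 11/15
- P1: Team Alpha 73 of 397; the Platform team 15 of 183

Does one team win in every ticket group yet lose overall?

P2: Team Alpha 12/15 = 80.0%, the Platform team 11/15 = 73.3% → Team Alpha
P1: Team Alpha 73/397 = 18.4%, the Platform team 15/183 = 8.2% → Team Alpha
Overall: Team Alpha 85/412 = 20.6%, the Platform team 26/198 = 13.1% → Team Alpha
Team Alpha wins overall and in every ticket group — no reversal.

No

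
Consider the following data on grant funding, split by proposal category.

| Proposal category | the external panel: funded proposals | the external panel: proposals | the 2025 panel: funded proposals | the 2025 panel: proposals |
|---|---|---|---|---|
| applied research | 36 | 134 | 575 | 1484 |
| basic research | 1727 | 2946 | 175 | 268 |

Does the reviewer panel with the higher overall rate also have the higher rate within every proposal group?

No

Applied research: the external panel 36/134 = 26.9%, the 2025 panel 575/1484 = 38.7% → the 2025 panel
Basic research: the external panel 1727/2946 = 58.6%, the 2025 panel 175/268 = 65.3% → the 2025 panel
Overall: the external panel 1763/3080 = 57.2%, the 2025 panel 750/1752 = 42.8% → the external panel
The 2025 panel wins each proposal group but the external panel wins overall — the comparison reverses. The 2025 panel's proposals skew toward applied research, which has a lower base rate.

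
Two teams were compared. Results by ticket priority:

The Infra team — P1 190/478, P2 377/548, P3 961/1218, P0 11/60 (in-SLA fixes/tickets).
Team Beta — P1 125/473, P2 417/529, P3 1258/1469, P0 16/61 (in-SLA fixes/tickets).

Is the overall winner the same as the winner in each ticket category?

P1: the Infra team 190/478 = 39.7%, Team Beta 125/473 = 26.4% → the Infra team
P2: the Infra team 377/548 = 68.8%, Team Beta 417/529 = 78.8% → Team Beta
P3: the Infra team 961/1218 = 78.9%, Team Beta 1258/1469 = 85.6% → Team Beta
P0: the Infra team 11/60 = 18.3%, Team Beta 16/61 = 26.2% → Team Beta
Overall: the Infra team 1539/2304 = 66.8%, Team Beta 1816/2532 = 71.7% → Team Beta
Neither sweeps: the Infra team wins 1 of 4 groups, Team Beta wins 3. Team Beta wins overall but not every group — no Simpson reversal.

No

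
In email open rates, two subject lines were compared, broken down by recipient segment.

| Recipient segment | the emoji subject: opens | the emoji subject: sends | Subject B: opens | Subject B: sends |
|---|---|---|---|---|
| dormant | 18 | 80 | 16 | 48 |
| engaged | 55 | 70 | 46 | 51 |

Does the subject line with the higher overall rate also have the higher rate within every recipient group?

Yes

Dormant: the emoji subject 18/80 = 22.5%, Subject B 16/48 = 33.3% → Subject B
Engaged: the emoji subject 55/70 = 78.6%, Subject B 46/51 = 90.2% → Subject B
Overall: the emoji subject 73/150 = 48.7%, Subject B 62/99 = 62.6% → Subject B
Subject B wins overall and in every recipient group — no reversal.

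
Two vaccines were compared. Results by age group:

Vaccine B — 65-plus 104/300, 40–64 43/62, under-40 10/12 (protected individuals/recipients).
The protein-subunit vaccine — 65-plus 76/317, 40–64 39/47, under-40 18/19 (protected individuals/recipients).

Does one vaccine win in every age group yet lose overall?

65-plus: Vaccine B 104/300 = 34.7%, the protein-subunit vaccine 76/317 = 24.0% → Vaccine B
40–64: Vaccine B 43/62 = 69.4%, the protein-subunit vaccine 39/47 = 83.0% → the protein-subunit vaccine
Under-40: Vaccine B 10/12 = 83.3%, the protein-subunit vaccine 18/19 = 94.7% → the protein-subunit vaccine
Overall: Vaccine B 157/374 = 42.0%, the protein-subunit vaccine 133/383 = 34.7% → Vaccine B
Neither sweeps: Vaccine B wins 1 of 3 groups, the protein-subunit vaccine wins 2. Vaccine B wins overall but not every group — no Simpson reversal.

No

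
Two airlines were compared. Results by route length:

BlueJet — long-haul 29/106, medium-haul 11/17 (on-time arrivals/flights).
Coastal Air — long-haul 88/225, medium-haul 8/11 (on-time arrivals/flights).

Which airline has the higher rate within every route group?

Long-haul: BlueJet 29/106 = 27.4%, Coastal Air 88/225 = 39.1% → Coastal Air
Medium-haul: BlueJet 11/17 = 64.7%, Coastal Air 8/11 = 72.7% → Coastal Air
Coastal Air has the higher rate in both groups.

Coastal Air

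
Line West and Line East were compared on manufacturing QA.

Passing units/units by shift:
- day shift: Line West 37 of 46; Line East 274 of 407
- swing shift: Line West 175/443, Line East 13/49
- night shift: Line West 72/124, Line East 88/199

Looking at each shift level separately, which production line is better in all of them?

Line West

Day shift: Line West 37/46 = 80.4%, Line East 274/407 = 67.3% → Line West
Swing shift: Line West 175/443 = 39.5%, Line East 13/49 = 26.5% → Line West
Night shift: Line West 72/124 = 58.1%, Line East 88/199 = 44.2% → Line West
Line West has the higher rate in all 3 groups.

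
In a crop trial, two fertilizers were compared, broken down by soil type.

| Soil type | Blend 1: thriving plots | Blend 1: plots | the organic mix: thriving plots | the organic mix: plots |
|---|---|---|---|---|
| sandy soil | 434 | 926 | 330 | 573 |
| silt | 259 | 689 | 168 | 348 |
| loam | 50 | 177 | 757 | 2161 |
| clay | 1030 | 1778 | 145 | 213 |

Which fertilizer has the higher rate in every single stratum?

Sandy soil: Blend 1 434/926 = 46.9%, the organic mix 330/573 = 57.6% → the organic mix
Silt: Blend 1 259/689 = 37.6%, the organic mix 168/348 = 48.3% → the organic mix
Loam: Blend 1 50/177 = 28.2%, the organic mix 757/2161 = 35.0% → the organic mix
Clay: Blend 1 1030/1778 = 57.9%, the organic mix 145/213 = 68.1% → the organic mix
The organic mix has the higher rate in all 4 groups.

the organic mix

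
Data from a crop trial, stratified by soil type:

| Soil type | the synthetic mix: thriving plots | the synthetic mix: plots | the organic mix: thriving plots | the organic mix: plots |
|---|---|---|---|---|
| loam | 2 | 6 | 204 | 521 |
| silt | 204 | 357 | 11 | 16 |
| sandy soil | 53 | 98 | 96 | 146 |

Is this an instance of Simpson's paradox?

Loam: the synthetic mix 2/6 = 33.3%, the organic mix 204/521 = 39.2% → the organic mix
Silt: the synthetic mix 204/357 = 57.1%, the organic mix 11/16 = 68.8% → the organic mix
Sandy soil: the synthetic mix 53/98 = 54.1%, the organic mix 96/146 = 65.8% → the organic mix
Overall: the synthetic mix 259/461 = 56.2%, the organic mix 311/683 = 45.5% → the synthetic mix
The organic mix wins each soil group but the synthetic mix wins overall — the comparison reverses. The organic mix's plots skew toward loam, which has a lower base rate.

Yes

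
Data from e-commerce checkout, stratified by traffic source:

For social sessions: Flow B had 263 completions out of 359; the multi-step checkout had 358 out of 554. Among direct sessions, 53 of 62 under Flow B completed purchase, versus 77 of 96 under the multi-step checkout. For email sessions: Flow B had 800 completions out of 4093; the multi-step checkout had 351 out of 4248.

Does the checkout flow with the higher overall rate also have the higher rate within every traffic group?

Social: Flow B 263/359 = 73.3%, the multi-step checkout 358/554 = 64.6% → Flow B
Direct: Flow B 53/62 = 85.5%, the multi-step checkout 77/96 = 80.2% → Flow B
Email: Flow B 800/4093 = 19.5%, the multi-step checkout 351/4248 = 8.3% → Flow B
Overall: Flow B 1116/4514 = 24.7%, the multi-step checkout 786/4898 = 16.0% → Flow B
Flow B wins overall and in every traffic group — no reversal.

Yes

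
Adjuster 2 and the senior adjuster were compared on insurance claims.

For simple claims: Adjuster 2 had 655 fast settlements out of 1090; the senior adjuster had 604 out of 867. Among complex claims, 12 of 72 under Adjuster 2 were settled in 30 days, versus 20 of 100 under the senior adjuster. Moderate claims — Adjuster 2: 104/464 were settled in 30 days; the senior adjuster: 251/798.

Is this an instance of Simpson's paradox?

Simple: Adjuster 2 655/1090 = 60.1%, the senior adjuster 604/867 = 69.7% → the senior adjuster
Complex: Adjuster 2 12/72 = 16.7%, the senior adjuster 20/100 = 20.0% → the senior adjuster
Moderate: Adjuster 2 104/464 = 22.4%, the senior adjuster 251/798 = 31.5% → the senior adjuster
Overall: Adjuster 2 771/1626 = 47.4%, the senior adjuster 875/1765 = 49.6% → the senior adjuster
The senior adjuster wins overall and in every claim group — no reversal.

No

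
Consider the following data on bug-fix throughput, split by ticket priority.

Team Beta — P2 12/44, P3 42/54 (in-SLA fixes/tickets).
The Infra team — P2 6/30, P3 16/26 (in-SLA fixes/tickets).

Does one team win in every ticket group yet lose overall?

No

P2: Team Beta 12/44 = 27.3%, the Infra team 6/30 = 20.0% → Team Beta
P3: Team Beta 42/54 = 77.8%, the Infra team 16/26 = 61.5% → Team Beta
Overall: Team Beta 54/98 = 55.1%, the Infra team 22/56 = 39.3% → Team Beta
Team Beta wins overall and in every ticket group — no reversal.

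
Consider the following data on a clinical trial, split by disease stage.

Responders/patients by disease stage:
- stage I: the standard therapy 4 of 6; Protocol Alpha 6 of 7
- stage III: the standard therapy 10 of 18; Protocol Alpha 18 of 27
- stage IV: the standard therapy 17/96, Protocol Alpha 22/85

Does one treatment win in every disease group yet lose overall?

No

Stage I: the standard therapy 4/6 = 66.7%, Protocol Alpha 6/7 = 85.7% → Protocol Alpha
Stage III: the standard therapy 10/18 = 55.6%, Protocol Alpha 18/27 = 66.7% → Protocol Alpha
Stage IV: the standard therapy 17/96 = 17.7%, Protocol Alpha 22/85 = 25.9% → Protocol Alpha
Overall: the standard therapy 31/120 = 25.8%, Protocol Alpha 46/119 = 38.7% → Protocol Alpha
Protocol Alpha wins overall and in every disease group — no reversal.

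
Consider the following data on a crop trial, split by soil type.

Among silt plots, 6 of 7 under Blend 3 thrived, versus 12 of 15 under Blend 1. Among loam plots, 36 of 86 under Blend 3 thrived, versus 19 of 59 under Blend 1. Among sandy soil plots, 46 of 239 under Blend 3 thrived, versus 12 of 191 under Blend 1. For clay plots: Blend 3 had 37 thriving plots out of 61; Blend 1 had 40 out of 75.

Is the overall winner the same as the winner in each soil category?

Yes

Silt: Blend 3 6/7 = 85.7%, Blend 1 12/15 = 80.0% → Blend 3
Loam: Blend 3 36/86 = 41.9%, Blend 1 19/59 = 32.2% → Blend 3
Sandy soil: Blend 3 46/239 = 19.2%, Blend 1 12/191 = 6.3% → Blend 3
Clay: Blend 3 37/61 = 60.7%, Blend 1 40/75 = 53.3% → Blend 3
Overall: Blend 3 125/393 = 31.8%, Blend 1 83/340 = 24.4% → Blend 3
Blend 3 wins overall and in every soil group — no reversal.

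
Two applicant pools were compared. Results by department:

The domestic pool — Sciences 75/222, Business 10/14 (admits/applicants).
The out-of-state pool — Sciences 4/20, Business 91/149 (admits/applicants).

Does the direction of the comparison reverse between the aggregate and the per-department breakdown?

Yes

Sciences: the domestic pool 75/222 = 33.8%, the out-of-state pool 4/20 = 20.0% → the domestic pool
Business: the domestic pool 10/14 = 71.4%, the out-of-state pool 91/149 = 61.1% → the domestic pool
Overall: the domestic pool 85/236 = 36.0%, the out-of-state pool 95/169 = 56.2% → the out-of-state pool
The domestic pool wins each department group but the out-of-state pool wins overall — the comparison reverses. The domestic pool's applicants skew toward Sciences, which has a lower base rate.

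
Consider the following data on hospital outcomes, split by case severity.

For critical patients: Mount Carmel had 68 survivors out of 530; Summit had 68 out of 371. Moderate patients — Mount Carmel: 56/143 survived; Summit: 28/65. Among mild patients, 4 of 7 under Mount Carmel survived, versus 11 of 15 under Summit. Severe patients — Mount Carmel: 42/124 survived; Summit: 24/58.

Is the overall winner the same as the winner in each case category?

Critical: Mount Carmel 68/530 = 12.8%, Summit 68/371 = 18.3% → Summit
Moderate: Mount Carmel 56/143 = 39.2%, Summit 28/65 = 43.1% → Summit
Mild: Mount Carmel 4/7 = 57.1%, Summit 11/15 = 73.3% → Summit
Severe: Mount Carmel 42/124 = 33.9%, Summit 24/58 = 41.4% → Summit
Overall: Mount Carmel 170/804 = 21.1%, Summit 131/509 = 25.7% → Summit
Summit wins overall and in every case group — no reversal.

Yes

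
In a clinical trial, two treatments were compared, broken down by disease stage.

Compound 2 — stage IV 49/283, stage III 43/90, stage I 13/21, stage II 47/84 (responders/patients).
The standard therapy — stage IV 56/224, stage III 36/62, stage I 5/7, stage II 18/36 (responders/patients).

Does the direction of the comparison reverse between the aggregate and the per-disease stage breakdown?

No

Stage IV: Compound 2 49/283 = 17.3%, the standard therapy 56/224 = 25.0% → the standard therapy
Stage III: Compound 2 43/90 = 47.8%, the standard therapy 36/62 = 58.1% → the standard therapy
Stage I: Compound 2 13/21 = 61.9%, the standard therapy 5/7 = 71.4% → the standard therapy
Stage II: Compound 2 47/84 = 56.0%, the standard therapy 18/36 = 50.0% → Compound 2
Overall: Compound 2 152/478 = 31.8%, the standard therapy 115/329 = 35.0% → the standard therapy
Neither sweeps: Compound 2 wins 1 of 4 groups, the standard therapy wins 3. The standard therapy wins overall but not every group — no Simpson reversal.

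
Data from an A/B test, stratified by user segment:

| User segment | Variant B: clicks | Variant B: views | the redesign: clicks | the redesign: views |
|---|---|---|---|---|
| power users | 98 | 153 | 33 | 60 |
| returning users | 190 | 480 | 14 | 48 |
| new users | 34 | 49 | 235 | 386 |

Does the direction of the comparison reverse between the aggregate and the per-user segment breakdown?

Yes

Power users: Variant B 98/153 = 64.1%, the redesign 33/60 = 55.0% → Variant B
Returning users: Variant B 190/480 = 39.6%, the redesign 14/48 = 29.2% → Variant B
New users: Variant B 34/49 = 69.4%, the redesign 235/386 = 60.9% → Variant B
Overall: Variant B 322/682 = 47.2%, the redesign 282/494 = 57.1% → the redesign
Variant B wins each user group but the redesign wins overall — the comparison reverses. Variant B's views skew toward returning users, which has a lower base rate.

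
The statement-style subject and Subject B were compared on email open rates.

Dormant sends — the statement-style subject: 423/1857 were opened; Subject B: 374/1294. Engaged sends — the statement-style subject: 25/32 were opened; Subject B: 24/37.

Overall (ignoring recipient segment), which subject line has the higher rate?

Dormant: the statement-style subject 423/1857 = 22.8%, Subject B 374/1294 = 28.9% → Subject B
Engaged: the statement-style subject 25/32 = 78.1%, Subject B 24/37 = 64.9% → the statement-style subject
Overall: the statement-style subject 448/1889 = 23.7%, Subject B 398/1331 = 29.9% → Subject B
(Neither sweeps every recipient group, but Subject B has the higher pooled rate.)

Subject B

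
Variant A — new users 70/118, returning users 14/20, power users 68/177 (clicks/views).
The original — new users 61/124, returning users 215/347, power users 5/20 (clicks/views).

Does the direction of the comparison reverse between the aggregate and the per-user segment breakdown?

New users: Variant A 70/118 = 59.3%, the original 61/124 = 49.2% → Variant A
Returning users: Variant A 14/20 = 70.0%, the original 215/347 = 62.0% → Variant A
Power users: Variant A 68/177 = 38.4%, the original 5/20 = 25.0% → Variant A
Overall: Variant A 152/315 = 48.3%, the original 281/491 = 57.2% → the original
Variant A wins each user group but the original wins overall — the comparison reverses. Variant A's views skew toward power users, which has a lower base rate.

Yes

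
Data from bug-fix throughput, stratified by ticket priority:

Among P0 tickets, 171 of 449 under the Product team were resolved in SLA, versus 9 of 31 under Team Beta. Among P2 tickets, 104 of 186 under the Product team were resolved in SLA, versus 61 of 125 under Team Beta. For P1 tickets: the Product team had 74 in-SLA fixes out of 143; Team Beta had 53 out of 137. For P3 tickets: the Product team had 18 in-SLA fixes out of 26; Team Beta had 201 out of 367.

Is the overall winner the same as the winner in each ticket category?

No

P0: the Product team 171/449 = 38.1%, Team Beta 9/31 = 29.0% → the Product team
P2: the Product team 104/186 = 55.9%, Team Beta 61/125 = 48.8% → the Product team
P1: the Product team 74/143 = 51.7%, Team Beta 53/137 = 38.7% → the Product team
P3: the Product team 18/26 = 69.2%, Team Beta 201/367 = 54.8% → the Product team
Overall: the Product team 367/804 = 45.6%, Team Beta 324/660 = 49.1% → Team Beta
The Product team wins each ticket group but Team Beta wins overall — the comparison reverses. The Product team's tickets skew toward P0, which has a lower base rate.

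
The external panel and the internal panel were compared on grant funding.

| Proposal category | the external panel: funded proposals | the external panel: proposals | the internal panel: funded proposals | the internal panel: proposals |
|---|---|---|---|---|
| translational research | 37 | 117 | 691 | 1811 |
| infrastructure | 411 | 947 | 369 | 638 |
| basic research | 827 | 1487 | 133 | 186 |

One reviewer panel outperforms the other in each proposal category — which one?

the internal panel

Translational research: the external panel 37/117 = 31.6%, the internal panel 691/1811 = 38.2% → the internal panel
Infrastructure: the external panel 411/947 = 43.4%, the internal panel 369/638 = 57.8% → the internal panel
Basic research: the external panel 827/1487 = 55.6%, the internal panel 133/186 = 71.5% → the internal panel
The internal panel has the higher rate in all 3 groups.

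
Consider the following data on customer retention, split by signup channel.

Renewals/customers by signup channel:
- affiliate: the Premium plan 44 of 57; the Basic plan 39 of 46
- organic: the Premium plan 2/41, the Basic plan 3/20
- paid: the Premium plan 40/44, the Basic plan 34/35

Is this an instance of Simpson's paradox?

Affiliate: the Premium plan 44/57 = 77.2%, the Basic plan 39/46 = 84.8% → the Basic plan
Organic: the Premium plan 2/41 = 4.9%, the Basic plan 3/20 = 15.0% → the Basic plan
Paid: the Premium plan 40/44 = 90.9%, the Basic plan 34/35 = 97.1% → the Basic plan
Overall: the Premium plan 86/142 = 60.6%, the Basic plan 76/101 = 75.2% → the Basic plan
The Basic plan wins overall and in every signup group — no reversal.

No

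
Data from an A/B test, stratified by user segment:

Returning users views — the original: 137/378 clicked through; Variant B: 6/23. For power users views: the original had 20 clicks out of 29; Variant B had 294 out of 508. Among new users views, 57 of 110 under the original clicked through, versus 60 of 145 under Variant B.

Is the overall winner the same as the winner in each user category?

Returning users: the original 137/378 = 36.2%, Variant B 6/23 = 26.1% → the original
Power users: the original 20/29 = 69.0%, Variant B 294/508 = 57.9% → the original
New users: the original 57/110 = 51.8%, Variant B 60/145 = 41.4% → the original
Overall: the original 214/517 = 41.4%, Variant B 360/676 = 53.3% → Variant B
The original wins each user group but Variant B wins overall — the comparison reverses. The original's views skew toward returning users, which has a lower base rate.

No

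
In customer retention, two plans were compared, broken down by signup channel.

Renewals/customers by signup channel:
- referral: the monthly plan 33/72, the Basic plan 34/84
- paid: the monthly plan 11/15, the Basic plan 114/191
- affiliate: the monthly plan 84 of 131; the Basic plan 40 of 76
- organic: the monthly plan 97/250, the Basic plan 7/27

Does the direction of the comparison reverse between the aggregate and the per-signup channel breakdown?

Yes

Referral: the monthly plan 33/72 = 45.8%, the Basic plan 34/84 = 40.5% → the monthly plan
Paid: the monthly plan 11/15 = 73.3%, the Basic plan 114/191 = 59.7% → the monthly plan
Affiliate: the monthly plan 84/131 = 64.1%, the Basic plan 40/76 = 52.6% → the monthly plan
Organic: the monthly plan 97/250 = 38.8%, the Basic plan 7/27 = 25.9% → the monthly plan
Overall: the monthly plan 225/468 = 48.1%, the Basic plan 195/378 = 51.6% → the Basic plan
The monthly plan wins each signup group but the Basic plan wins overall — the comparison reverses. The monthly plan's customers skew toward organic, which has a lower base rate.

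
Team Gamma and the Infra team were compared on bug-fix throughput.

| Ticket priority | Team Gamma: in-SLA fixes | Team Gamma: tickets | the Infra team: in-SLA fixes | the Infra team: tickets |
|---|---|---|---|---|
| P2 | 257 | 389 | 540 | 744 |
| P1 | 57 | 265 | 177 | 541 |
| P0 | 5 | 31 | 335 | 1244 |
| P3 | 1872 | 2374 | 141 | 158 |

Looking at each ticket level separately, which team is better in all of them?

the Infra team

P2: Team Gamma 257/389 = 66.1%, the Infra team 540/744 = 72.6% → the Infra team
P1: Team Gamma 57/265 = 21.5%, the Infra team 177/541 = 32.7% → the Infra team
P0: Team Gamma 5/31 = 16.1%, the Infra team 335/1244 = 26.9% → the Infra team
P3: Team Gamma 1872/2374 = 78.9%, the Infra team 141/158 = 89.2% → the Infra team
The Infra team has the higher rate in all 4 groups.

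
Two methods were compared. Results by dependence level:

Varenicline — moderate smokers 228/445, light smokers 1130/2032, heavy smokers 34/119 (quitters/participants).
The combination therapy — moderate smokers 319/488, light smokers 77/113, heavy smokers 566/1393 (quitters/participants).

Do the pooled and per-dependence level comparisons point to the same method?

Moderate smokers: varenicline 228/445 = 51.2%, the combination therapy 319/488 = 65.4% → the combination therapy
Light smokers: varenicline 1130/2032 = 55.6%, the combination therapy 77/113 = 68.1% → the combination therapy
Heavy smokers: varenicline 34/119 = 28.6%, the combination therapy 566/1393 = 40.6% → the combination therapy
Overall: varenicline 1392/2596 = 53.6%, the combination therapy 962/1994 = 48.2% → varenicline
The combination therapy wins each dependence group but varenicline wins overall — the comparison reverses. The combination therapy's participants skew toward heavy smokers, which has a lower base rate.

No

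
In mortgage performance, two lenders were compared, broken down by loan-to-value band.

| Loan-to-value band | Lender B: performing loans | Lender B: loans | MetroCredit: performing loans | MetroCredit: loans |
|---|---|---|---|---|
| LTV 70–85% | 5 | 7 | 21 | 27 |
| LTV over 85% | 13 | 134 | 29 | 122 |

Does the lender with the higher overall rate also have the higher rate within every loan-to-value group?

Yes

LTV 70–85%: Lender B 5/7 = 71.4%, MetroCredit 21/27 = 77.8% → MetroCredit
LTV over 85%: Lender B 13/134 = 9.7%, MetroCredit 29/122 = 23.8% → MetroCredit
Overall: Lender B 18/141 = 12.8%, MetroCredit 50/149 = 33.6% → MetroCredit
MetroCredit wins overall and in every loan-to-value group — no reversal.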